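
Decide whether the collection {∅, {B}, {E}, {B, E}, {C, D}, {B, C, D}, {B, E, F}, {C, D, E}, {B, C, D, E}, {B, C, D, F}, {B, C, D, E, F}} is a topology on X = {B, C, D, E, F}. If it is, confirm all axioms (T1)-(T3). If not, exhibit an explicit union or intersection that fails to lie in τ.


τ is NOT a topology on X.

Axiom (T1): ∅ ∈ τ? Yes; X ∈ τ? Yes.
Axiom (T2/T3): check pairwise unions and intersections of members of τ.
Counterexample for (T3): {B, E, F} ∩ {B, C, D, F} = {B, F} ∉ τ. Therefore τ is NOT a topology.


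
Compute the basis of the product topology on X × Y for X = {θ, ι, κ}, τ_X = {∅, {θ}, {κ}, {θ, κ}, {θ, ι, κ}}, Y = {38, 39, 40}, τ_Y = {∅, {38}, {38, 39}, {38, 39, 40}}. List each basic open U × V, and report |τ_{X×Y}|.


Basis B = {∅ × ∅, {θ} × {38}, {κ} × {38}, {θ} × {38, 39}, {θ, κ} × {38}, {κ} × {38, 39}, {θ} × {38, 39, 40}, {θ, ι, κ} × {38}, {κ} × {38, 39, 40}, {θ, κ} × {38, 39}, {θ, κ} × {38, 39, 40}, {θ, ι, κ} × {38, 39}, {θ, ι, κ} × {38, 39, 40}}; |τ_{X×Y}| = 30.

Enumerate products U × V with U ∈ τ_X, V ∈ τ_Y (deduplicated):
  ∅ × ∅ = {} (∅)
  {θ} × {38} = {(θ,38)}
  {κ} × {38} = {(κ,38)}
  {θ} × {38, 39} = {(θ,38), (θ,39)}
  {θ, κ} × {38} = {(θ,38), (κ,38)}
  {κ} × {38, 39} = {(κ,38), (κ,39)}
  {θ} × {38, 39, 40} = {(θ,38), (θ,39), (θ,40)}
  {θ, ι, κ} × {38} = {(θ,38), (ι,38), (κ,38)}
  {κ} × {38, 39, 40} = {(κ,38), (κ,39), (κ,40)}
  {θ, κ} × {38, 39} = {(θ,38), (θ,39), (κ,38), (κ,39)}
  {θ, κ} × {38, 39, 40} = {(θ,38), (θ,39), (θ,40), (κ,38), (κ,39), (κ,40)}
  {θ, ι, κ} × {38, 39} = {(θ,38), (θ,39), (ι,38), (ι,39), (κ,38), (κ,39)}
  {θ, ι, κ} × {38, 39, 40} = {(θ,38), (θ,39), (θ,40), (ι,38), (ι,39), (ι,40), (κ,38), (κ,39), (κ,40)}
These 13 distinct sets form the basis B.
Close under arbitrary unions to get τ_{X×Y}; counting gives |τ_{X×Y}| = 30.


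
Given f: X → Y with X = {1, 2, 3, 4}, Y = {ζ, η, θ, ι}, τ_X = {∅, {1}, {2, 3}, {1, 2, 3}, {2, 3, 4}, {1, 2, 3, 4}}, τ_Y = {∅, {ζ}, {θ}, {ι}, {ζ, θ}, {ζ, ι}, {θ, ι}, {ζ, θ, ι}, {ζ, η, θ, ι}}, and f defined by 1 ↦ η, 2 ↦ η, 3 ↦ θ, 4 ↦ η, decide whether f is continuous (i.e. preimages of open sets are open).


f is NOT continuous.

Compute f^{-1}(U) for each U ∈ τ_Y:
  U = ∅: f^{-1}(U) = ∅ ∈ τ_X ✓.
  U = {ζ}: f^{-1}(U) = ∅ ∈ τ_X ✓.
  U = {θ}: f^{-1}(U) = {3} ∉ τ_X ✗.
  U = {ι}: f^{-1}(U) = ∅ ∈ τ_X ✓.
  U = {ζ, θ}: f^{-1}(U) = {3} ∉ τ_X ✗.
  U = {ζ, ι}: f^{-1}(U) = ∅ ∈ τ_X ✓.
  U = {θ, ι}: f^{-1}(U) = {3} ∉ τ_X ✗.
  U = {ζ, θ, ι}: f^{-1}(U) = {3} ∉ τ_X ✗.
  U = {ζ, η, θ, ι}: f^{-1}(U) = {1, 2, 3, 4} ∈ τ_X ✓.
Found U = {θ} with f^{-1}(U) = {3} not in τ_X. Therefore f is NOT continuous.


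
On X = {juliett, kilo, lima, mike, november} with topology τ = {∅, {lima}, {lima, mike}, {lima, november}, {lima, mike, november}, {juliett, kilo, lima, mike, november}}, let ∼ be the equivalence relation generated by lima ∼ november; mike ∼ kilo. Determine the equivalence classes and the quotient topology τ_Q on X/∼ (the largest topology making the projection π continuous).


X/∼ = {[juliett], [kilo=mike], [lima=november]}; |τ_Q| = 3.

Equivalence classes: [juliett], [kilo=mike], [lima=november].
Quotient map π: X → X/∼ sends juliett ↦ [juliett], kilo ↦ [kilo=mike], lima ↦ [lima=november], mike ↦ [kilo=mike], november ↦ [lima=november].
For each subset V ⊆ X/∼, compute π^{-1}(V) ⊆ X and check whether π^{-1}(V) ∈ τ. V is open in τ_Q iff π^{-1}(V) ∈ τ.
  V = {}: π^{-1}(V) = ∅ ∈ τ ✓.
  V = {[juliett]}: π^{-1}(V) = {juliett} ∉ τ ✗.
  V = {[kilo=mike]}: π^{-1}(V) = {kilo, mike} ∉ τ ✗.
  V = {[juliett], [kilo=mike]}: π^{-1}(V) = {juliett, kilo, mike} ∉ τ ✗.
  V = {[lima=november]}: π^{-1}(V) = {lima, november} ∈ τ ✓.
  V = {[juliett], [lima=november]}: π^{-1}(V) = {juliett, lima, november} ∉ τ ✗.
  V = {[kilo=mike], [lima=november]}: π^{-1}(V) = {kilo, lima, mike, november} ∉ τ ✗.
  V = {[juliett], [kilo=mike], [lima=november]}: π^{-1}(V) = {juliett, kilo, lima, mike, november} ∈ τ ✓.
Open sets in the quotient: τ_Q = {{}, {[lima=november]}, {[juliett], [kilo=mike], [lima=november]}} (3 elements).


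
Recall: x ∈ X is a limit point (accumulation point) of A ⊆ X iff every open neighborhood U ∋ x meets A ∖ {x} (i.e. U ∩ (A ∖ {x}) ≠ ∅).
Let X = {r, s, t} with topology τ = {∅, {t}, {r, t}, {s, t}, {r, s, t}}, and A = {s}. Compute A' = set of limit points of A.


A' = ∅

For each x ∈ X, list the open sets U ∈ τ with x ∈ U, then check whether U ∩ (A ∖ {x}) ≠ ∅ for every such U.
  x = r: open {r, t} ∋ x has {r, t} ∩ (A ∖ {r}) = ∅, so x is NOT a limit point.
  x = s: open {s, t} ∋ x has {s, t} ∩ (A ∖ {s}) = ∅, so x is NOT a limit point.
  x = t: open {t} ∋ x has {t} ∩ (A ∖ {t}) = ∅, so x is NOT a limit point.
Collecting: A' = ∅.


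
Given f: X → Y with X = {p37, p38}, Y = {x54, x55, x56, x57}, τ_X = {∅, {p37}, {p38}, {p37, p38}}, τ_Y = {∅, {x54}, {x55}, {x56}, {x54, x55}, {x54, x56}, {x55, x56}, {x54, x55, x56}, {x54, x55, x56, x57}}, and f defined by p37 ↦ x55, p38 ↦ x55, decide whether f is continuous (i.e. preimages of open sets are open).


f IS continuous.

Compute f^{-1}(U) for each U ∈ τ_Y:
  U = ∅: f^{-1}(U) = ∅ ∈ τ_X ✓.
  U = {x54}: f^{-1}(U) = ∅ ∈ τ_X ✓.
  U = {x55}: f^{-1}(U) = {p37, p38} ∈ τ_X ✓.
  U = {x56}: f^{-1}(U) = ∅ ∈ τ_X ✓.
  U = {x54, x55}: f^{-1}(U) = {p37, p38} ∈ τ_X ✓.
  U = {x54, x56}: f^{-1}(U) = ∅ ∈ τ_X ✓.
  U = {x55, x56}: f^{-1}(U) = {p37, p38} ∈ τ_X ✓.
  U = {x54, x55, x56}: f^{-1}(U) = {p37, p38} ∈ τ_X ✓.
  U = {x54, x55, x56, x57}: f^{-1}(U) = {p37, p38} ∈ τ_X ✓.
Every preimage lies in τ_X, so f IS continuous.


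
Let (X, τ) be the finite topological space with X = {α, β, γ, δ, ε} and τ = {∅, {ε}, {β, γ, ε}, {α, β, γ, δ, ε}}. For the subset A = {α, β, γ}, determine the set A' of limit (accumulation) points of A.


A' = {α, β, γ, δ}

For each x ∈ X, list the open sets U ∈ τ with x ∈ U, then check whether U ∩ (A ∖ {x}) ≠ ∅ for every such U.
  x = α: opens ∋ x are {α, β, γ, δ, ε}; each meets A ∖ {α}, so x IS a limit point.
  x = β: opens ∋ x are {β, γ, ε}, {α, β, γ, δ, ε}; each meets A ∖ {β}, so x IS a limit point.
  x = γ: opens ∋ x are {β, γ, ε}, {α, β, γ, δ, ε}; each meets A ∖ {γ}, so x IS a limit point.
  x = δ: opens ∋ x are {α, β, γ, δ, ε}; each meets A ∖ {δ}, so x IS a limit point.
  x = ε: open {ε} ∋ x has {ε} ∩ (A ∖ {ε}) = ∅, so x is NOT a limit point.
Collecting: A' = {α, β, γ, δ}.


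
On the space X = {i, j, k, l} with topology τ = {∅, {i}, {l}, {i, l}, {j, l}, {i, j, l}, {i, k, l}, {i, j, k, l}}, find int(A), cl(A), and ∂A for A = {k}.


int(A) = ∅, cl(A) = {k}, ∂A = {k}.

Closed sets in (X, τ) are complements of opens:
  closed(X, τ) = {∅, {j}, {k}, {i, k}, {j, k}, {i, j, k}, {j, k, l}, {i, j, k, l}}.
int(A) = ⋃ {U ∈ τ : U ⊆ A}. Opens contained in A: ∅.
Taking the union of these: int(A) = ∅.
cl(A) = ⋂ {C closed : A ⊆ C}. Closed sets containing A: {k}, {i, k}, {j, k}, {i, j, k}, {j, k, l}, {i, j, k, l}.
Intersecting these: cl(A) = {k}.
∂A = cl(A) ∖ int(A) = {k} ∖ ∅ = {k}.


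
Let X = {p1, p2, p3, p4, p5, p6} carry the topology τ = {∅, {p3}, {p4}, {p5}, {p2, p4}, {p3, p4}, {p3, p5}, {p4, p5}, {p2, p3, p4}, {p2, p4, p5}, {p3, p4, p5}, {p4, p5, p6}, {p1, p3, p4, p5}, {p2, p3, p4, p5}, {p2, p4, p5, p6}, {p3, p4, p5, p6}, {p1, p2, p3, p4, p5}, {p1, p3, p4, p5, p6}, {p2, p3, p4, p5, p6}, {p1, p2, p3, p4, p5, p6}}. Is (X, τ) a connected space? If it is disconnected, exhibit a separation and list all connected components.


(X, τ) is connected.

Find clopen sets (U ∈ τ with X ∖ U ∈ τ):
  U = ∅, X ∖ U = {p1, p2, p3, p4, p5, p6} — both open, so U is clopen.
  U = {p1, p2, p3, p4, p5, p6}, X ∖ U = ∅ — both open, so U is clopen.
Only trivial clopens (∅ and X) exist, so (X, τ) is connected.
Compute connected components by grouping points that agree on all clopens:
  component: {p1, p2, p3, p4, p5, p6}


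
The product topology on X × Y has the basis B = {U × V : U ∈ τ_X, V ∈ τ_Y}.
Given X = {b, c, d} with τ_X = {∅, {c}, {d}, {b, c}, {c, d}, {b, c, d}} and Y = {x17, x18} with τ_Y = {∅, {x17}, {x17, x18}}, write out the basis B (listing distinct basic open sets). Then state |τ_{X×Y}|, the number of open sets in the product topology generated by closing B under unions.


Basis B = {∅ × ∅, {c} × {x17}, {d} × {x17}, {b, c} × {x17}, {c} × {x17, x18}, {c, d} × {x17}, {d} × {x17, x18}, {b, c, d} × {x17}, {b, c} × {x17, x18}, {c, d} × {x17, x18}, {b, c, d} × {x17, x18}}; |τ_{X×Y}| = 18.

Enumerate products U × V with U ∈ τ_X, V ∈ τ_Y (deduplicated):
  ∅ × ∅ = {} (∅)
  {c} × {x17} = {(c,x17)}
  {d} × {x17} = {(d,x17)}
  {b, c} × {x17} = {(b,x17), (c,x17)}
  {c} × {x17, x18} = {(c,x17), (c,x18)}
  {c, d} × {x17} = {(c,x17), (d,x17)}
  {d} × {x17, x18} = {(d,x17), (d,x18)}
  {b, c, d} × {x17} = {(b,x17), (c,x17), (d,x17)}
  {b, c} × {x17, x18} = {(b,x17), (b,x18), (c,x17), (c,x18)}
  {c, d} × {x17, x18} = {(c,x17), (c,x18), (d,x17), (d,x18)}
  {b, c, d} × {x17, x18} = {(b,x17), (b,x18), (c,x17), (c,x18), (d,x17), (d,x18)}
These 11 distinct sets form the basis B.
Close under arbitrary unions to get τ_{X×Y}; counting gives |τ_{X×Y}| = 18.


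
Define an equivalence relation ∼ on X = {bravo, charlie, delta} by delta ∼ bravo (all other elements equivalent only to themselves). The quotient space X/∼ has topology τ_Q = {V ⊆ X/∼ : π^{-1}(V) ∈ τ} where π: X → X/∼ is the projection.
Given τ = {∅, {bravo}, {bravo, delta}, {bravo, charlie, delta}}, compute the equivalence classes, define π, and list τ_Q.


X/∼ = {[bravo=delta], [charlie]}; |τ_Q| = 3.

Equivalence classes: [bravo=delta], [charlie].
Quotient map π: X → X/∼ sends bravo ↦ [bravo=delta], charlie ↦ [charlie], delta ↦ [bravo=delta].
For each subset V ⊆ X/∼, compute π^{-1}(V) ⊆ X and check whether π^{-1}(V) ∈ τ. V is open in τ_Q iff π^{-1}(V) ∈ τ.
  V = {}: π^{-1}(V) = ∅ ∈ τ ✓.
  V = {[bravo=delta]}: π^{-1}(V) = {bravo, delta} ∈ τ ✓.
  V = {[charlie]}: π^{-1}(V) = {charlie} ∉ τ ✗.
  V = {[bravo=delta], [charlie]}: π^{-1}(V) = {bravo, charlie, delta} ∈ τ ✓.
Open sets in the quotient: τ_Q = {{}, {[bravo=delta]}, {[bravo=delta], [charlie]}} (3 elements).


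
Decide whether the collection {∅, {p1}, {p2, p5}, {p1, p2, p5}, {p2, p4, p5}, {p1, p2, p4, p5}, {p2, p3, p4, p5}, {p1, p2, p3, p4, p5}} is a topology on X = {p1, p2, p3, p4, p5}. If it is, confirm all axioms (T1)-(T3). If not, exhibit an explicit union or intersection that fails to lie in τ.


τ IS a topology on X.

Axiom (T1): ∅ ∈ τ? Yes; X ∈ τ? Yes.
Axiom (T2/T3): check pairwise unions and intersections of members of τ.
All pairwise intersections and unions checked — each lies in τ. Therefore τ satisfies (T1), (T2), (T3): it IS a topology on X.


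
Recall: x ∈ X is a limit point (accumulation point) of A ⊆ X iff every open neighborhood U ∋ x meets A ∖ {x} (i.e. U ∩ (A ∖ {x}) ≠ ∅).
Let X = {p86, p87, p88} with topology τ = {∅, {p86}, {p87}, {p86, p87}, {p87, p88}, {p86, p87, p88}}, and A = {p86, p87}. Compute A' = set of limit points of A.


A' = {p88}

For each x ∈ X, list the open sets U ∈ τ with x ∈ U, then check whether U ∩ (A ∖ {x}) ≠ ∅ for every such U.
  x = p86: open {p86} ∋ x has {p86} ∩ (A ∖ {p86}) = ∅, so x is NOT a limit point.
  x = p87: open {p87} ∋ x has {p87} ∩ (A ∖ {p87}) = ∅, so x is NOT a limit point.
  x = p88: opens ∋ x are {p87, p88}, {p86, p87, p88}; each meets A ∖ {p88}, so x IS a limit point.
Collecting: A' = {p88}.


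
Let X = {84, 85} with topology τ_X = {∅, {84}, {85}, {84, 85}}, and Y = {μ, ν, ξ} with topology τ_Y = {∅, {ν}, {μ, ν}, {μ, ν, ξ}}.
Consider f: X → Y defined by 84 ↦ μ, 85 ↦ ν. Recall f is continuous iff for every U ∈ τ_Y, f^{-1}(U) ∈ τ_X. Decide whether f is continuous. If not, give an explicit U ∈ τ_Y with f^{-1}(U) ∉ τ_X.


f IS continuous.

Compute f^{-1}(U) for each U ∈ τ_Y:
  U = ∅: f^{-1}(U) = ∅ ∈ τ_X ✓.
  U = {ν}: f^{-1}(U) = {85} ∈ τ_X ✓.
  U = {μ, ν}: f^{-1}(U) = {84, 85} ∈ τ_X ✓.
  U = {μ, ν, ξ}: f^{-1}(U) = {84, 85} ∈ τ_X ✓.
Every preimage lies in τ_X, so f IS continuous.


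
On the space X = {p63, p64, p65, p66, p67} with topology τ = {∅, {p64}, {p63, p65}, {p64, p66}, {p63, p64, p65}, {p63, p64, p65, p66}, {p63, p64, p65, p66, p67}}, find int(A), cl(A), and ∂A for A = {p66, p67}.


int(A) = ∅, cl(A) = {p66, p67}, ∂A = {p66, p67}.

Closed sets in (X, τ) are complements of opens:
  closed(X, τ) = {∅, {p67}, {p66, p67}, {p63, p65, p67}, {p64, p66, p67}, {p63, p65, p66, p67}, {p63, p64, p65, p66, p67}}.
int(A) = ⋃ {U ∈ τ : U ⊆ A}. Opens contained in A: ∅.
Taking the union of these: int(A) = ∅.
cl(A) = ⋂ {C closed : A ⊆ C}. Closed sets containing A: {p66, p67}, {p64, p66, p67}, {p63, p65, p66, p67}, {p63, p64, p65, p66, p67}.
Intersecting these: cl(A) = {p66, p67}.
∂A = cl(A) ∖ int(A) = {p66, p67} ∖ ∅ = {p66, p67}.


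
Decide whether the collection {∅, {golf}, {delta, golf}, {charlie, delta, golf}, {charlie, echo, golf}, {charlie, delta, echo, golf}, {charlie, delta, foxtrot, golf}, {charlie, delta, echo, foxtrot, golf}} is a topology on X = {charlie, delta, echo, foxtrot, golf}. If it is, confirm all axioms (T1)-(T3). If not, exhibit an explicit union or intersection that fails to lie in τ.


τ is NOT a topology on X.

Axiom (T1): ∅ ∈ τ? Yes; X ∈ τ? Yes.
Axiom (T2/T3): check pairwise unions and intersections of members of τ.
Counterexample for (T3): {charlie, delta, golf} ∩ {charlie, echo, golf} = {charlie, golf} ∉ τ. Therefore τ is NOT a topology.


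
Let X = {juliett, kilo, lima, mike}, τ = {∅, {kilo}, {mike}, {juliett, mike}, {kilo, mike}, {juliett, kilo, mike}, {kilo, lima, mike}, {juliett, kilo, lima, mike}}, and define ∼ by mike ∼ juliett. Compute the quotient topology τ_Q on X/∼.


X/∼ = {[juliett=mike], [kilo], [lima]}; |τ_Q| = 5.

Equivalence classes: [juliett=mike], [kilo], [lima].
Quotient map π: X → X/∼ sends juliett ↦ [juliett=mike], kilo ↦ [kilo], lima ↦ [lima], mike ↦ [juliett=mike].
For each subset V ⊆ X/∼, compute π^{-1}(V) ⊆ X and check whether π^{-1}(V) ∈ τ. V is open in τ_Q iff π^{-1}(V) ∈ τ.
  V = {}: π^{-1}(V) = ∅ ∈ τ ✓.
  V = {[juliett=mike]}: π^{-1}(V) = {juliett, mike} ∈ τ ✓.
  V = {[kilo]}: π^{-1}(V) = {kilo} ∈ τ ✓.
  V = {[juliett=mike], [kilo]}: π^{-1}(V) = {juliett, kilo, mike} ∈ τ ✓.
  V = {[lima]}: π^{-1}(V) = {lima} ∉ τ ✗.
  V = {[juliett=mike], [lima]}: π^{-1}(V) = {juliett, lima, mike} ∉ τ ✗.
  V = {[kilo], [lima]}: π^{-1}(V) = {kilo, lima} ∉ τ ✗.
  V = {[juliett=mike], [kilo], [lima]}: π^{-1}(V) = {juliett, kilo, lima, mike} ∈ τ ✓.
Open sets in the quotient: τ_Q = {{}, {[juliett=mike]}, {[kilo]}, {[juliett=mike], [kilo]}, {[juliett=mike], [kilo], [lima]}} (5 elements).


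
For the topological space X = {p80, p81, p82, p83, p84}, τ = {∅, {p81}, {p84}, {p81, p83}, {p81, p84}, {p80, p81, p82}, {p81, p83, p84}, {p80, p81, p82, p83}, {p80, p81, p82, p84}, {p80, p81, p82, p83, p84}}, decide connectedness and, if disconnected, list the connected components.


(X, τ) is disconnected; components = [{p84}, {p80, p81, p82, p83}].

Find clopen sets (U ∈ τ with X ∖ U ∈ τ):
  U = ∅, X ∖ U = {p80, p81, p82, p83, p84} — both open, so U is clopen.
  U = {p84}, X ∖ U = {p80, p81, p82, p83} — both open, so U is clopen.
  U = {p80, p81, p82, p83}, X ∖ U = {p84} — both open, so U is clopen.
  U = {p80, p81, p82, p83, p84}, X ∖ U = ∅ — both open, so U is clopen.
Nontrivial clopen(s) exist: e.g. {p80, p81, p82, p83}. So (X, τ) is disconnected.
Compute connected components by grouping points that agree on all clopens:
  component: {p84}
  component: {p80, p81, p82, p83}


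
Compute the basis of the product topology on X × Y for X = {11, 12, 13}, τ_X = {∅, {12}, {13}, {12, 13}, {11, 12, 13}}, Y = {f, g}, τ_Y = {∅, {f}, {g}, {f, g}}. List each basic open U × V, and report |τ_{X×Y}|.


Basis B = {∅ × ∅, {12} × {f}, {12} × {g}, {13} × {f}, {13} × {g}, {12} × {f, g}, {12, 13} × {f}, {12, 13} × {g}, {13} × {f, g}, {11, 12, 13} × {f}, {11, 12, 13} × {g}, {12, 13} × {f, g}, {11, 12, 13} × {f, g}}; |τ_{X×Y}| = 25.

Enumerate products U × V with U ∈ τ_X, V ∈ τ_Y (deduplicated):
  ∅ × ∅ = {} (∅)
  {12} × {f} = {(12,f)}
  {12} × {g} = {(12,g)}
  {13} × {f} = {(13,f)}
  {13} × {g} = {(13,g)}
  {12} × {f, g} = {(12,f), (12,g)}
  {12, 13} × {f} = {(12,f), (13,f)}
  {12, 13} × {g} = {(12,g), (13,g)}
  {13} × {f, g} = {(13,f), (13,g)}
  {11, 12, 13} × {f} = {(11,f), (12,f), (13,f)}
  {11, 12, 13} × {g} = {(11,g), (12,g), (13,g)}
  {12, 13} × {f, g} = {(12,f), (12,g), (13,f), (13,g)}
  {11, 12, 13} × {f, g} = {(11,f), (11,g), (12,f), (12,g), (13,f), (13,g)}
These 13 distinct sets form the basis B.
Close under arbitrary unions to get τ_{X×Y}; counting gives |τ_{X×Y}| = 25.


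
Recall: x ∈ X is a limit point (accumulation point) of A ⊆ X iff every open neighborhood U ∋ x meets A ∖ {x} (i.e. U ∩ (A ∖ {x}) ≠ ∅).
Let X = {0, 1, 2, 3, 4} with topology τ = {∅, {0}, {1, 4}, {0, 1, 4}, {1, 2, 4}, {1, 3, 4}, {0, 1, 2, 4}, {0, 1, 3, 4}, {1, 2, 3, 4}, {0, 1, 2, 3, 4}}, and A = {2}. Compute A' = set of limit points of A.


A' = ∅

For each x ∈ X, list the open sets U ∈ τ with x ∈ U, then check whether U ∩ (A ∖ {x}) ≠ ∅ for every such U.
  x = 0: open {0} ∋ x has {0} ∩ (A ∖ {0}) = ∅, so x is NOT a limit point.
  x = 1: open {1, 4} ∋ x has {1, 4} ∩ (A ∖ {1}) = ∅, so x is NOT a limit point.
  x = 2: open {1, 2, 4} ∋ x has {1, 2, 4} ∩ (A ∖ {2}) = ∅, so x is NOT a limit point.
  x = 3: open {1, 3, 4} ∋ x has {1, 3, 4} ∩ (A ∖ {3}) = ∅, so x is NOT a limit point.
  x = 4: open {1, 4} ∋ x has {1, 4} ∩ (A ∖ {4}) = ∅, so x is NOT a limit point.
Collecting: A' = ∅.


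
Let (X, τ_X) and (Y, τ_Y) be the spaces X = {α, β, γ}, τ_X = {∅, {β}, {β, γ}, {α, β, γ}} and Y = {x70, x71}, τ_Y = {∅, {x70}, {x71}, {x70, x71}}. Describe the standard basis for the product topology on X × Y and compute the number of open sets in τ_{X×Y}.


Basis B = {∅ × ∅, {β} × {x70}, {β} × {x71}, {β} × {x70, x71}, {β, γ} × {x70}, {β, γ} × {x71}, {α, β, γ} × {x70}, {α, β, γ} × {x71}, {β, γ} × {x70, x71}, {α, β, γ} × {x70, x71}}; |τ_{X×Y}| = 16.

Enumerate products U × V with U ∈ τ_X, V ∈ τ_Y (deduplicated):
  ∅ × ∅ = {} (∅)
  {β} × {x70} = {(β,x70)}
  {β} × {x71} = {(β,x71)}
  {β} × {x70, x71} = {(β,x70), (β,x71)}
  {β, γ} × {x70} = {(β,x70), (γ,x70)}
  {β, γ} × {x71} = {(β,x71), (γ,x71)}
  {α, β, γ} × {x70} = {(α,x70), (β,x70), (γ,x70)}
  {α, β, γ} × {x71} = {(α,x71), (β,x71), (γ,x71)}
  {β, γ} × {x70, x71} = {(β,x70), (β,x71), (γ,x70), (γ,x71)}
  {α, β, γ} × {x70, x71} = {(α,x70), (α,x71), (β,x70), (β,x71), (γ,x70), (γ,x71)}
These 10 distinct sets form the basis B.
Close under arbitrary unions to get τ_{X×Y}; counting gives |τ_{X×Y}| = 16.


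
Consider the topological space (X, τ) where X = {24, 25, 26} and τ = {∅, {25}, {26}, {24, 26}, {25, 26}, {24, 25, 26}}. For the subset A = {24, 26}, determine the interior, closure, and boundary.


int(A) = {24, 26}, cl(A) = {24, 26}, ∂A = ∅.

Closed sets in (X, τ) are complements of opens:
  closed(X, τ) = {∅, {24}, {25}, {24, 25}, {24, 26}, {24, 25, 26}}.
int(A) = ⋃ {U ∈ τ : U ⊆ A}. Opens contained in A: ∅, {26}, {24, 26}.
Taking the union of these: int(A) = {24, 26}.
cl(A) = ⋂ {C closed : A ⊆ C}. Closed sets containing A: {24, 26}, {24, 25, 26}.
Intersecting these: cl(A) = {24, 26}.
∂A = cl(A) ∖ int(A) = {24, 26} ∖ {24, 26} = ∅.


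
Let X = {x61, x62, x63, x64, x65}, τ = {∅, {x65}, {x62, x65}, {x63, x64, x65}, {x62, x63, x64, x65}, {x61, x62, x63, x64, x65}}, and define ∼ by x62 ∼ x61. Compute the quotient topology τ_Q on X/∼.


X/∼ = {[x61=x62], [x63], [x64], [x65]}; |τ_Q| = 4.

Equivalence classes: [x61=x62], [x63], [x64], [x65].
Quotient map π: X → X/∼ sends x61 ↦ [x61=x62], x62 ↦ [x61=x62], x63 ↦ [x63], x64 ↦ [x64], x65 ↦ [x65].
For each subset V ⊆ X/∼, compute π^{-1}(V) ⊆ X and check whether π^{-1}(V) ∈ τ. V is open in τ_Q iff π^{-1}(V) ∈ τ.
  V = {}: π^{-1}(V) = ∅ ∈ τ ✓.
  V = {[x61=x62]}: π^{-1}(V) = {x61, x62} ∉ τ ✗.
  V = {[x63]}: π^{-1}(V) = {x63} ∉ τ ✗.
  V = {[x61=x62], [x63]}: π^{-1}(V) = {x61, x62, x63} ∉ τ ✗.
  V = {[x64]}: π^{-1}(V) = {x64} ∉ τ ✗.
  V = {[x61=x62], [x64]}: π^{-1}(V) = {x61, x62, x64} ∉ τ ✗.
  V = {[x63], [x64]}: π^{-1}(V) = {x63, x64} ∉ τ ✗.
  V = {[x61=x62], [x63], [x64]}: π^{-1}(V) = {x61, x62, x63, x64} ∉ τ ✗.
  V = {[x65]}: π^{-1}(V) = {x65} ∈ τ ✓.
  V = {[x61=x62], [x65]}: π^{-1}(V) = {x61, x62, x65} ∉ τ ✗.
  V = {[x63], [x65]}: π^{-1}(V) = {x63, x65} ∉ τ ✗.
  V = {[x61=x62], [x63], [x65]}: π^{-1}(V) = {x61, x62, x63, x65} ∉ τ ✗.
  V = {[x64], [x65]}: π^{-1}(V) = {x64, x65} ∉ τ ✗.
  V = {[x61=x62], [x64], [x65]}: π^{-1}(V) = {x61, x62, x64, x65} ∉ τ ✗.
  V = {[x63], [x64], [x65]}: π^{-1}(V) = {x63, x64, x65} ∈ τ ✓.
  V = {[x61=x62], [x63], [x64], [x65]}: π^{-1}(V) = {x61, x62, x63, x64, x65} ∈ τ ✓.
Open sets in the quotient: τ_Q = {{}, {[x65]}, {[x63], [x64], [x65]}, {[x61=x62], [x63], [x64], [x65]}} (4 elements).


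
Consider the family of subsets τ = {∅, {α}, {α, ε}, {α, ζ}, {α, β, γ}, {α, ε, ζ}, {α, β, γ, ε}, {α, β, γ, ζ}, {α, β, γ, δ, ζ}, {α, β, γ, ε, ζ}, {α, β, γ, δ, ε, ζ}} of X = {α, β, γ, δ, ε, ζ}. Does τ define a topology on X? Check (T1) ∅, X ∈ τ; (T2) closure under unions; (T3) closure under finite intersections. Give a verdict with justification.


τ IS a topology on X.

Axiom (T1): ∅ ∈ τ? Yes; X ∈ τ? Yes.
Axiom (T2/T3): check pairwise unions and intersections of members of τ.
All pairwise intersections and unions checked — each lies in τ. Therefore τ satisfies (T1), (T2), (T3): it IS a topology on X.


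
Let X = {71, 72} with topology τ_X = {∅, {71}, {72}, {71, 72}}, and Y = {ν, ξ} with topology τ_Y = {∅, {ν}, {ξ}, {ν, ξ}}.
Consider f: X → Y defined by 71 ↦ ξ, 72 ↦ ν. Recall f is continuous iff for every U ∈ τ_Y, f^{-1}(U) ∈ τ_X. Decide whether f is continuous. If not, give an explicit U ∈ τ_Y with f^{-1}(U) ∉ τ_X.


f IS continuous.

Compute f^{-1}(U) for each U ∈ τ_Y:
  U = ∅: f^{-1}(U) = ∅ ∈ τ_X ✓.
  U = {ν}: f^{-1}(U) = {72} ∈ τ_X ✓.
  U = {ξ}: f^{-1}(U) = {71} ∈ τ_X ✓.
  U = {ν, ξ}: f^{-1}(U) = {71, 72} ∈ τ_X ✓.
Every preimage lies in τ_X, so f IS continuous.


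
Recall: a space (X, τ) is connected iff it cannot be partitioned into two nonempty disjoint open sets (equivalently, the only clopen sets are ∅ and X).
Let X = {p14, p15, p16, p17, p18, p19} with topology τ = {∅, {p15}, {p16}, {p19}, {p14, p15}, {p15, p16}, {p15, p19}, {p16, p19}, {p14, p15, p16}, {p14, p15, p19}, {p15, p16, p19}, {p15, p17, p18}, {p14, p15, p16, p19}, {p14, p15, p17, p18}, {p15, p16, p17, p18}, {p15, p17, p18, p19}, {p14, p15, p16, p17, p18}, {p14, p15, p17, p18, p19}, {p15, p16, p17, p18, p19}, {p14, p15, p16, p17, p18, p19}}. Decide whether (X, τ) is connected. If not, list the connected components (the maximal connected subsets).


(X, τ) is disconnected; components = [{p16}, {p19}, {p14, p15, p17, p18}].

Find clopen sets (U ∈ τ with X ∖ U ∈ τ):
  U = ∅, X ∖ U = {p14, p15, p16, p17, p18, p19} — both open, so U is clopen.
  U = {p16}, X ∖ U = {p14, p15, p17, p18, p19} — both open, so U is clopen.
  U = {p19}, X ∖ U = {p14, p15, p16, p17, p18} — both open, so U is clopen.
  U = {p16, p19}, X ∖ U = {p14, p15, p17, p18} — both open, so U is clopen.
  U = {p14, p15, p17, p18}, X ∖ U = {p16, p19} — both open, so U is clopen.
  U = {p14, p15, p16, p17, p18}, X ∖ U = {p19} — both open, so U is clopen.
  U = {p14, p15, p17, p18, p19}, X ∖ U = {p16} — both open, so U is clopen.
  U = {p14, p15, p16, p17, p18, p19}, X ∖ U = ∅ — both open, so U is clopen.
Nontrivial clopen(s) exist: e.g. {p16}. So (X, τ) is disconnected.
Compute connected components by grouping points that agree on all clopens:
  component: {p16}
  component: {p19}
  component: {p14, p15, p17, p18}


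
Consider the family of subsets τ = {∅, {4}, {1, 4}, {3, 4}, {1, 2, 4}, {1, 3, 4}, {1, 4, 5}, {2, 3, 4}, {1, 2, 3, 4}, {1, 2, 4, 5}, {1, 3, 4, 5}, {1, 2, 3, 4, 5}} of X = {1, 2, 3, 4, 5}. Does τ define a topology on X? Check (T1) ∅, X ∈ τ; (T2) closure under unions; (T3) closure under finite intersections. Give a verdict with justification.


τ is NOT a topology on X.

Axiom (T1): ∅ ∈ τ? Yes; X ∈ τ? Yes.
Axiom (T2/T3): check pairwise unions and intersections of members of τ.
Counterexample for (T3): {1, 2, 4} ∩ {2, 3, 4} = {2, 4} ∉ τ. Therefore τ is NOT a topology.


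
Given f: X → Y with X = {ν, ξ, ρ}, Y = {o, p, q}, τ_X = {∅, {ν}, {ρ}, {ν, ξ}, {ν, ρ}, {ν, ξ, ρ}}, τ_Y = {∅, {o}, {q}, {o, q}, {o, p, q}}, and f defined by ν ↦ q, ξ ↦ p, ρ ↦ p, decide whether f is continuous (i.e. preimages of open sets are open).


f IS continuous.

Compute f^{-1}(U) for each U ∈ τ_Y:
  U = ∅: f^{-1}(U) = ∅ ∈ τ_X ✓.
  U = {o}: f^{-1}(U) = ∅ ∈ τ_X ✓.
  U = {q}: f^{-1}(U) = {ν} ∈ τ_X ✓.
  U = {o, q}: f^{-1}(U) = {ν} ∈ τ_X ✓.
  U = {o, p, q}: f^{-1}(U) = {ν, ξ, ρ} ∈ τ_X ✓.
Every preimage lies in τ_X, so f IS continuous.


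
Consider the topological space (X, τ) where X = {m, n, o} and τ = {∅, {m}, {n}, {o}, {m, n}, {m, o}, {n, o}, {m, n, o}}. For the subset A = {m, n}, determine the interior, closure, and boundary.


int(A) = {m, n}, cl(A) = {m, n}, ∂A = ∅.

Closed sets in (X, τ) are complements of opens:
  closed(X, τ) = {∅, {m}, {n}, {o}, {m, n}, {m, o}, {n, o}, {m, n, o}}.
int(A) = ⋃ {U ∈ τ : U ⊆ A}. Opens contained in A: ∅, {m}, {n}, {m, n}.
Taking the union of these: int(A) = {m, n}.
cl(A) = ⋂ {C closed : A ⊆ C}. Closed sets containing A: {m, n}, {m, n, o}.
Intersecting these: cl(A) = {m, n}.
∂A = cl(A) ∖ int(A) = {m, n} ∖ {m, n} = ∅.


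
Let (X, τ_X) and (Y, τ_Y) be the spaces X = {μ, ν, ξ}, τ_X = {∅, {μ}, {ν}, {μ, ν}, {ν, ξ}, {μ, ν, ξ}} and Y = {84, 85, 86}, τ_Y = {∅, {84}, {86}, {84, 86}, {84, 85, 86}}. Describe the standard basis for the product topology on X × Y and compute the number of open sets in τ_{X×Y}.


Basis B = {∅ × ∅, {μ} × {84}, {μ} × {86}, {ν} × {84}, {ν} × {86}, {μ} × {84, 86}, {μ, ν} × {84}, {μ, ν} × {86}, {ν} × {84, 86}, {ν, ξ} × {84}, {ν, ξ} × {86}, {μ} × {84, 85, 86}, {μ, ν, ξ} × {84}, {μ, ν, ξ} × {86}, {ν} × {84, 85, 86}, {μ, ν} × {84, 86}, {ν, ξ} × {84, 86}, {μ, ν} × {84, 85, 86}, {μ, ν, ξ} × {84, 86}, {ν, ξ} × {84, 85, 86}, {μ, ν, ξ} × {84, 85, 86}}; |τ_{X×Y}| = 70.

Enumerate products U × V with U ∈ τ_X, V ∈ τ_Y (deduplicated):
  ∅ × ∅ = {} (∅)
  {μ} × {84} = {(μ,84)}
  {μ} × {86} = {(μ,86)}
  {ν} × {84} = {(ν,84)}
  {ν} × {86} = {(ν,86)}
  {μ} × {84, 86} = {(μ,84), (μ,86)}
  {μ, ν} × {84} = {(μ,84), (ν,84)}
  {μ, ν} × {86} = {(μ,86), (ν,86)}
  {ν} × {84, 86} = {(ν,84), (ν,86)}
  {ν, ξ} × {84} = {(ν,84), (ξ,84)}
  {ν, ξ} × {86} = {(ν,86), (ξ,86)}
  {μ} × {84, 85, 86} = {(μ,84), (μ,85), (μ,86)}
  {μ, ν, ξ} × {84} = {(μ,84), (ν,84), (ξ,84)}
  {μ, ν, ξ} × {86} = {(μ,86), (ν,86), (ξ,86)}
  {ν} × {84, 85, 86} = {(ν,84), (ν,85), (ν,86)}
  {μ, ν} × {84, 86} = {(μ,84), (μ,86), (ν,84), (ν,86)}
  {ν, ξ} × {84, 86} = {(ν,84), (ν,86), (ξ,84), (ξ,86)}
  {μ, ν} × {84, 85, 86} = {(μ,84), (μ,85), (μ,86), (ν,84), (ν,85), (ν,86)}
  {μ, ν, ξ} × {84, 86} = {(μ,84), (μ,86), (ν,84), (ν,86), (ξ,84), (ξ,86)}
  {ν, ξ} × {84, 85, 86} = {(ν,84), (ν,85), (ν,86), (ξ,84), (ξ,85), (ξ,86)}
  {μ, ν, ξ} × {84, 85, 86} = {(μ,84), (μ,85), (μ,86), (ν,84), (ν,85), (ν,86), (ξ,84), (ξ,85), (ξ,86)}
These 21 distinct sets form the basis B.
Close under arbitrary unions to get τ_{X×Y}; counting gives |τ_{X×Y}| = 70.


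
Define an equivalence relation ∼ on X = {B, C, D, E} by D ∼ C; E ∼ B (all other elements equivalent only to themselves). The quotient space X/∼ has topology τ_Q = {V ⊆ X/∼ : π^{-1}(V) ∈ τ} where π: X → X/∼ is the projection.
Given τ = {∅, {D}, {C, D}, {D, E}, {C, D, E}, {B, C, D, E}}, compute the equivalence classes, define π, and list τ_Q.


X/∼ = {[B=E], [C=D]}; |τ_Q| = 3.

Equivalence classes: [B=E], [C=D].
Quotient map π: X → X/∼ sends B ↦ [B=E], C ↦ [C=D], D ↦ [C=D], E ↦ [B=E].
For each subset V ⊆ X/∼, compute π^{-1}(V) ⊆ X and check whether π^{-1}(V) ∈ τ. V is open in τ_Q iff π^{-1}(V) ∈ τ.
  V = {}: π^{-1}(V) = ∅ ∈ τ ✓.
  V = {[B=E]}: π^{-1}(V) = {B, E} ∉ τ ✗.
  V = {[C=D]}: π^{-1}(V) = {C, D} ∈ τ ✓.
  V = {[B=E], [C=D]}: π^{-1}(V) = {B, C, D, E} ∈ τ ✓.
Open sets in the quotient: τ_Q = {{}, {[C=D]}, {[B=E], [C=D]}} (3 elements).


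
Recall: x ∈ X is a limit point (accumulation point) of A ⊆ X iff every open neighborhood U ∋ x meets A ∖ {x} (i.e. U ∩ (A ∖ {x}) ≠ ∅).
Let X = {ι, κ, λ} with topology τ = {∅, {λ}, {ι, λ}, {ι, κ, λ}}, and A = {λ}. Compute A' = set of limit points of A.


A' = {ι, κ}

For each x ∈ X, list the open sets U ∈ τ with x ∈ U, then check whether U ∩ (A ∖ {x}) ≠ ∅ for every such U.
  x = ι: opens ∋ x are {ι, λ}, {ι, κ, λ}; each meets A ∖ {ι}, so x IS a limit point.
  x = κ: opens ∋ x are {ι, κ, λ}; each meets A ∖ {κ}, so x IS a limit point.
  x = λ: open {λ} ∋ x has {λ} ∩ (A ∖ {λ}) = ∅, so x is NOT a limit point.
Collecting: A' = {ι, κ}.


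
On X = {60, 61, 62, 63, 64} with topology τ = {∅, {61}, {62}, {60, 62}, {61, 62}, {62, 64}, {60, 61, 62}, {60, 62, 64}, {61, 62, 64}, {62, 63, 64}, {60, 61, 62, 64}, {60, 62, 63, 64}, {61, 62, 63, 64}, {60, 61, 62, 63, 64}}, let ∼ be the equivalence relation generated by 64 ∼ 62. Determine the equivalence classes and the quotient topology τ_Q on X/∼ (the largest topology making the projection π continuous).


X/∼ = {[60], [61], [62=64], [63]}; |τ_Q| = 10.

Equivalence classes: [60], [61], [62=64], [63].
Quotient map π: X → X/∼ sends 60 ↦ [60], 61 ↦ [61], 62 ↦ [62=64], 63 ↦ [63], 64 ↦ [62=64].
For each subset V ⊆ X/∼, compute π^{-1}(V) ⊆ X and check whether π^{-1}(V) ∈ τ. V is open in τ_Q iff π^{-1}(V) ∈ τ.
  V = {}: π^{-1}(V) = ∅ ∈ τ ✓.
  V = {[60]}: π^{-1}(V) = {60} ∉ τ ✗.
  V = {[61]}: π^{-1}(V) = {61} ∈ τ ✓.
  V = {[60], [61]}: π^{-1}(V) = {60, 61} ∉ τ ✗.
  V = {[62=64]}: π^{-1}(V) = {62, 64} ∈ τ ✓.
  V = {[60], [62=64]}: π^{-1}(V) = {60, 62, 64} ∈ τ ✓.
  V = {[61], [62=64]}: π^{-1}(V) = {61, 62, 64} ∈ τ ✓.
  V = {[60], [61], [62=64]}: π^{-1}(V) = {60, 61, 62, 64} ∈ τ ✓.
  V = {[63]}: π^{-1}(V) = {63} ∉ τ ✗.
  V = {[60], [63]}: π^{-1}(V) = {60, 63} ∉ τ ✗.
  V = {[61], [63]}: π^{-1}(V) = {61, 63} ∉ τ ✗.
  V = {[60], [61], [63]}: π^{-1}(V) = {60, 61, 63} ∉ τ ✗.
  V = {[62=64], [63]}: π^{-1}(V) = {62, 63, 64} ∈ τ ✓.
  V = {[60], [62=64], [63]}: π^{-1}(V) = {60, 62, 63, 64} ∈ τ ✓.
  V = {[61], [62=64], [63]}: π^{-1}(V) = {61, 62, 63, 64} ∈ τ ✓.
  V = {[60], [61], [62=64], [63]}: π^{-1}(V) = {60, 61, 62, 63, 64} ∈ τ ✓.
Open sets in the quotient: τ_Q = {{}, {[61]}, {[62=64]}, {[60], [62=64]}, {[61], [62=64]}, {[60], [61], [62=64]}, {[62=64], [63]}, {[60], [62=64], [63]}, {[61], [62=64], [63]}, {[60], [61], [62=64], [63]}} (10 elements).


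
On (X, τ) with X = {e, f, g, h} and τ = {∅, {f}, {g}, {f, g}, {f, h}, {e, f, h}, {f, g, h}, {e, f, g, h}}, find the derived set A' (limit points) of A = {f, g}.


A' = {e, h}

For each x ∈ X, list the open sets U ∈ τ with x ∈ U, then check whether U ∩ (A ∖ {x}) ≠ ∅ for every such U.
  x = e: opens ∋ x are {e, f, h}, {e, f, g, h}; each meets A ∖ {e}, so x IS a limit point.
  x = f: open {f} ∋ x has {f} ∩ (A ∖ {f}) = ∅, so x is NOT a limit point.
  x = g: open {g} ∋ x has {g} ∩ (A ∖ {g}) = ∅, so x is NOT a limit point.
  x = h: opens ∋ x are {f, h}, {e, f, h}, {f, g, h}, {e, f, g, h}; each meets A ∖ {h}, so x IS a limit point.
Collecting: A' = {e, h}.


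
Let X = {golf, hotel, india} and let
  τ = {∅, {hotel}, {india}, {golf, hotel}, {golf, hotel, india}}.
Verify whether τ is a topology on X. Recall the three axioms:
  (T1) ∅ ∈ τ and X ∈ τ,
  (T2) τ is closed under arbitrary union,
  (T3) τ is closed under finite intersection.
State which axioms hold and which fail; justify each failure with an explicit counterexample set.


τ is NOT a topology on X.

Axiom (T1): ∅ ∈ τ? Yes; X ∈ τ? Yes.
Axiom (T2/T3): check pairwise unions and intersections of members of τ.
Counterexample for (T2): {hotel} ∪ {india} = {hotel, india} ∉ τ. Therefore τ is NOT a topology.


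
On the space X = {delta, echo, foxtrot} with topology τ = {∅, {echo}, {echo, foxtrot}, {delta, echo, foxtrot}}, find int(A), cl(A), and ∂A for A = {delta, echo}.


int(A) = {echo}, cl(A) = {delta, echo, foxtrot}, ∂A = {delta, foxtrot}.

Closed sets in (X, τ) are complements of opens:
  closed(X, τ) = {∅, {delta}, {delta, foxtrot}, {delta, echo, foxtrot}}.
int(A) = ⋃ {U ∈ τ : U ⊆ A}. Opens contained in A: ∅, {echo}.
Taking the union of these: int(A) = {echo}.
cl(A) = ⋂ {C closed : A ⊆ C}. Closed sets containing A: {delta, echo, foxtrot}.
Intersecting these: cl(A) = {delta, echo, foxtrot}.
∂A = cl(A) ∖ int(A) = {delta, echo, foxtrot} ∖ {echo} = {delta, foxtrot}.


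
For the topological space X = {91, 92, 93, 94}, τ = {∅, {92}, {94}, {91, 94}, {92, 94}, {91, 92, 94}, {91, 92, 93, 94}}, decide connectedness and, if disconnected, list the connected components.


(X, τ) is connected.

Find clopen sets (U ∈ τ with X ∖ U ∈ τ):
  U = ∅, X ∖ U = {91, 92, 93, 94} — both open, so U is clopen.
  U = {91, 92, 93, 94}, X ∖ U = ∅ — both open, so U is clopen.
Only trivial clopens (∅ and X) exist, so (X, τ) is connected.
Compute connected components by grouping points that agree on all clopens:
  component: {91, 92, 93, 94}


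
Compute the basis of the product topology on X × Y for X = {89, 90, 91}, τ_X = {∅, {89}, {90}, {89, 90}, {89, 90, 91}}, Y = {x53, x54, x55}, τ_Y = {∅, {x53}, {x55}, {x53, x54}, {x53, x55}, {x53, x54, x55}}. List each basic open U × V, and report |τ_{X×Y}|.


Basis B = {∅ × ∅, {89} × {x53}, {89} × {x55}, {90} × {x53}, {90} × {x55}, {89} × {x53, x54}, {89} × {x53, x55}, {89, 90} × {x53}, {89, 90} × {x55}, {90} × {x53, x54}, {90} × {x53, x55}, {89} × {x53, x54, x55}, {89, 90, 91} × {x53}, {89, 90, 91} × {x55}, {90} × {x53, x54, x55}, {89, 90} × {x53, x54}, {89, 90} × {x53, x55}, {89, 90} × {x53, x54, x55}, {89, 90, 91} × {x53, x54}, {89, 90, 91} × {x53, x55}, {89, 90, 91} × {x53, x54, x55}}; |τ_{X×Y}| = 70.

Enumerate products U × V with U ∈ τ_X, V ∈ τ_Y (deduplicated):
  ∅ × ∅ = {} (∅)
  {89} × {x53} = {(89,x53)}
  {89} × {x55} = {(89,x55)}
  {90} × {x53} = {(90,x53)}
  {90} × {x55} = {(90,x55)}
  {89} × {x53, x54} = {(89,x53), (89,x54)}
  {89} × {x53, x55} = {(89,x53), (89,x55)}
  {89, 90} × {x53} = {(89,x53), (90,x53)}
  {89, 90} × {x55} = {(89,x55), (90,x55)}
  {90} × {x53, x54} = {(90,x53), (90,x54)}
  {90} × {x53, x55} = {(90,x53), (90,x55)}
  {89} × {x53, x54, x55} = {(89,x53), (89,x54), (89,x55)}
  {89, 90, 91} × {x53} = {(89,x53), (90,x53), (91,x53)}
  {89, 90, 91} × {x55} = {(89,x55), (90,x55), (91,x55)}
  {90} × {x53, x54, x55} = {(90,x53), (90,x54), (90,x55)}
  {89, 90} × {x53, x54} = {(89,x53), (89,x54), (90,x53), (90,x54)}
  {89, 90} × {x53, x55} = {(89,x53), (89,x55), (90,x53), (90,x55)}
  {89, 90} × {x53, x54, x55} = {(89,x53), (89,x54), (89,x55), (90,x53), (90,x54), (90,x55)}
  {89, 90, 91} × {x53, x54} = {(89,x53), (89,x54), (90,x53), (90,x54), (91,x53), (91,x54)}
  {89, 90, 91} × {x53, x55} = {(89,x53), (89,x55), (90,x53), (90,x55), (91,x53), (91,x55)}
  {89, 90, 91} × {x53, x54, x55} = {(89,x53), (89,x54), (89,x55), (90,x53), (90,x54), (90,x55), (91,x53), (91,x54), (91,x55)}
These 21 distinct sets form the basis B.
Close under arbitrary unions to get τ_{X×Y}; counting gives |τ_{X×Y}| = 70.


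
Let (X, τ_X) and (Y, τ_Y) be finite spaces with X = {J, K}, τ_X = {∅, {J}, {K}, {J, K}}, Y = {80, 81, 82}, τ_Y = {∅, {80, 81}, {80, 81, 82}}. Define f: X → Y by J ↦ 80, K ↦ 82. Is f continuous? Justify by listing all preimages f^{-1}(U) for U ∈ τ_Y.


f IS continuous.

Compute f^{-1}(U) for each U ∈ τ_Y:
  U = ∅: f^{-1}(U) = ∅ ∈ τ_X ✓.
  U = {80, 81}: f^{-1}(U) = {J} ∈ τ_X ✓.
  U = {80, 81, 82}: f^{-1}(U) = {J, K} ∈ τ_X ✓.
Every preimage lies in τ_X, so f IS continuous.


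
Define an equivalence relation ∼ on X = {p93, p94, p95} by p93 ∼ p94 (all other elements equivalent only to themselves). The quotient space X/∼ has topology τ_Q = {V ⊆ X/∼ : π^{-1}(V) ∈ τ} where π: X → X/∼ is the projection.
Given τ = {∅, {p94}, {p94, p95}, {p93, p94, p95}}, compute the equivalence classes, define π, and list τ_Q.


X/∼ = {[p93=p94], [p95]}; |τ_Q| = 2.

Equivalence classes: [p93=p94], [p95].
Quotient map π: X → X/∼ sends p93 ↦ [p93=p94], p94 ↦ [p93=p94], p95 ↦ [p95].
For each subset V ⊆ X/∼, compute π^{-1}(V) ⊆ X and check whether π^{-1}(V) ∈ τ. V is open in τ_Q iff π^{-1}(V) ∈ τ.
  V = {}: π^{-1}(V) = ∅ ∈ τ ✓.
  V = {[p93=p94]}: π^{-1}(V) = {p93, p94} ∉ τ ✗.
  V = {[p95]}: π^{-1}(V) = {p95} ∉ τ ✗.
  V = {[p93=p94], [p95]}: π^{-1}(V) = {p93, p94, p95} ∈ τ ✓.
Open sets in the quotient: τ_Q = {{}, {[p93=p94], [p95]}} (2 elements).


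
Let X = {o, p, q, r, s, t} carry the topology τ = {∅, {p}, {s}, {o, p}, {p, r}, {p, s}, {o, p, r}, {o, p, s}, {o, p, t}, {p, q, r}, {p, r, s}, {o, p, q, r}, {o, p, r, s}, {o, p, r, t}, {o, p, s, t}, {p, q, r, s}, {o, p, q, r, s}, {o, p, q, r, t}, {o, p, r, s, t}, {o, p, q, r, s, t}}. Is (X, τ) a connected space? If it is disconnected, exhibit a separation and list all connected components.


(X, τ) is disconnected; components = [{s}, {o, p, q, r, t}].

Find clopen sets (U ∈ τ with X ∖ U ∈ τ):
  U = ∅, X ∖ U = {o, p, q, r, s, t} — both open, so U is clopen.
  U = {s}, X ∖ U = {o, p, q, r, t} — both open, so U is clopen.
  U = {o, p, q, r, t}, X ∖ U = {s} — both open, so U is clopen.
  U = {o, p, q, r, s, t}, X ∖ U = ∅ — both open, so U is clopen.
Nontrivial clopen(s) exist: e.g. {o, p, q, r, t}. So (X, τ) is disconnected.
Compute connected components by grouping points that agree on all clopens:
  component: {s}
  component: {o, p, q, r, t}


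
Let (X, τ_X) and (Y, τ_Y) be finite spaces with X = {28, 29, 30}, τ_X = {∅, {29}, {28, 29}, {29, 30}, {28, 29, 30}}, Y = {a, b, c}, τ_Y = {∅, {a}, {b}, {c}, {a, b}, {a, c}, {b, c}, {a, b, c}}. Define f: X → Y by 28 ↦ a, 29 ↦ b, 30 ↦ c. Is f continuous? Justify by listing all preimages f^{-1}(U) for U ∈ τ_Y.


f is NOT continuous.

Compute f^{-1}(U) for each U ∈ τ_Y:
  U = ∅: f^{-1}(U) = ∅ ∈ τ_X ✓.
  U = {a}: f^{-1}(U) = {28} ∉ τ_X ✗.
  U = {b}: f^{-1}(U) = {29} ∈ τ_X ✓.
  U = {c}: f^{-1}(U) = {30} ∉ τ_X ✗.
  U = {a, b}: f^{-1}(U) = {28, 29} ∈ τ_X ✓.
  U = {a, c}: f^{-1}(U) = {28, 30} ∉ τ_X ✗.
  U = {b, c}: f^{-1}(U) = {29, 30} ∈ τ_X ✓.
  U = {a, b, c}: f^{-1}(U) = {28, 29, 30} ∈ τ_X ✓.
Found U = {a} with f^{-1}(U) = {28} not in τ_X. Therefore f is NOT continuous.
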